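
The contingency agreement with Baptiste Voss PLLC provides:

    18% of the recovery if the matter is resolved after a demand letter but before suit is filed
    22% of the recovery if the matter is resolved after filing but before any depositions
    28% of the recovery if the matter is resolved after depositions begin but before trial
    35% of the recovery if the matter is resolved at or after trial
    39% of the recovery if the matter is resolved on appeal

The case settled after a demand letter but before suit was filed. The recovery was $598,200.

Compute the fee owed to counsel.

$107,676.00

The matter settled after a demand letter but before suit was filed, so the 18% rate applies.
$598,200 × 18% = $107,676.00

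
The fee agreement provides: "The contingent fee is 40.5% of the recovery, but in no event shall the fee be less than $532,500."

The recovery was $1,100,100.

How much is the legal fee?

40.5% of $1,100,100 = $445,540.50
That is below the $532,500 minimum, so the minimum applies.

$532,500.00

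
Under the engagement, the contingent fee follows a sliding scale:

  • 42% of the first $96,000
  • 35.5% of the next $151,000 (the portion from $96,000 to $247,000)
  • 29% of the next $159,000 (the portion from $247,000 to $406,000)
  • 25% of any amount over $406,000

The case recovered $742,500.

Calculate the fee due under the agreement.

First $96,000 at 42% = $40,320.00
Next $151,000 at 35.5% = $53,605.00
Next $159,000 at 29% = $46,110.00
Remaining $336,500 at 25% = $84,125.00
Fee: $40,320.00 + $53,605.00 + $46,110.00 + $84,125.00 = $224,160.00

$224,160.00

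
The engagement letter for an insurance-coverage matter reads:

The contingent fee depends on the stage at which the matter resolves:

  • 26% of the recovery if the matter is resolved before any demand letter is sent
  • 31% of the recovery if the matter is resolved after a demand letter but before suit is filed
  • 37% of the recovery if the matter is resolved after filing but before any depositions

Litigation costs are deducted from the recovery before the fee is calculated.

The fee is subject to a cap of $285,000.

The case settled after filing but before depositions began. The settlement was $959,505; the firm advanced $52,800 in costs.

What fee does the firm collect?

$285,000.00

Fee base (net of costs): $959,505 − $52,800 = $906,705
The matter settled after filing but before depositions began, so the 37% rate applies.
$906,705 × 37% = $335,480.85
$335,480.85 exceeds the $285,000 cap, so the fee is capped at $285,000.00.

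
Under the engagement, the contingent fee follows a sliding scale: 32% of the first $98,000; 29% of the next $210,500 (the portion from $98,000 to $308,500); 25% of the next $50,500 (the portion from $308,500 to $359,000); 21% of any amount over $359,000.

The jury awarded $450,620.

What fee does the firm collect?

First $98,000 at 32% = $31,360.00
Next $210,500 at 29% = $61,045.00
Next $50,500 at 25% = $12,625.00
Remaining $91,620 at 21% = $19,240.20
Fee: $31,360.00 + $61,045.00 + $12,625.00 + $19,240.20 = $124,270.20

$124,270.20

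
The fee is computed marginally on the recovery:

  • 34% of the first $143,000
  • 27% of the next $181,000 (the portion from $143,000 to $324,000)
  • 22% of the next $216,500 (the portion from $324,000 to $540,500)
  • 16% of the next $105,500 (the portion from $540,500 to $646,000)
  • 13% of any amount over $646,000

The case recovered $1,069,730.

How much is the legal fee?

$217,084.90

First $143,000 at 34% = $48,620.00
Next $181,000 at 27% = $48,870.00
Next $216,500 at 22% = $47,630.00
Next $105,500 at 16% = $16,880.00
Remaining $423,730 at 13% = $55,084.90
Fee: $48,620.00 + $48,870.00 + $47,630.00 + $16,880.00 + $55,084.90 = $217,084.90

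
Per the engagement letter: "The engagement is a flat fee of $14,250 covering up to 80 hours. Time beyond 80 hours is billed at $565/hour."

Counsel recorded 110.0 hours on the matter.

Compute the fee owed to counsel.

$31,200.00

Flat fee: $14,250.00
Excess hours: 110.0 − 80 = 30.0
Overrun: 30.0 × $565 = $16,950.00
Total: $14,250.00 + $16,950.00 = $31,200.00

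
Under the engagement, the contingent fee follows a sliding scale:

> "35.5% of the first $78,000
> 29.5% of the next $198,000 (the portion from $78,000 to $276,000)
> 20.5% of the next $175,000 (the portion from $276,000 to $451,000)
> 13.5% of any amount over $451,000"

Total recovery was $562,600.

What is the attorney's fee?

First $78,000 at 35.5% = $27,690.00
Next $198,000 at 29.5% = $58,410.00
Next $175,000 at 20.5% = $35,875.00
Remaining $111,600 at 13.5% = $15,066.00
Fee: $27,690.00 + $58,410.00 + $35,875.00 + $15,066.00 = $137,041.00

$137,041.00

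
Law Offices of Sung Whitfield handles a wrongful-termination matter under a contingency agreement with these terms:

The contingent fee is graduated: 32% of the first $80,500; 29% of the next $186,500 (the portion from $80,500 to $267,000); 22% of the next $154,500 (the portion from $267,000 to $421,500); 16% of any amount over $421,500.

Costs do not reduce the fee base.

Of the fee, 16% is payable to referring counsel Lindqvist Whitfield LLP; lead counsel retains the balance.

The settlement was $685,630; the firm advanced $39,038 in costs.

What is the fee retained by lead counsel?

$131,120.47

Fee base is the gross recovery, $685,630; costs are reimbursed separately.
First $80,500 at 32% = $25,760.00
Next $186,500 at 29% = $54,085.00
Next $154,500 at 22% = $33,990.00
Remaining $264,130 at 16% = $42,260.80
Fee: $25,760.00 + $54,085.00 + $33,990.00 + $42,260.80 = $156,095.80
Referral share: 16% of $156,095.80 = $24,975.33; lead counsel retains $156,095.80 − $24,975.33 = $131,120.47.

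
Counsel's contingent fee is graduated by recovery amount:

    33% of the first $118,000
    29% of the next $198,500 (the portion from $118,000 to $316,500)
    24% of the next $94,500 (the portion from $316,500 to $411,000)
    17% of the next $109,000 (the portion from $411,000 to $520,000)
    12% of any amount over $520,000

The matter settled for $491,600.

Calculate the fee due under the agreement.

First $118,000 at 33% = $38,940.00
Next $198,500 at 29% = $57,565.00
Next $94,500 at 24% = $22,680.00
Remaining $80,600 at 17% = $13,702.00
Fee: $38,940.00 + $57,565.00 + $22,680.00 + $13,702.00 = $132,887.00

$132,887.00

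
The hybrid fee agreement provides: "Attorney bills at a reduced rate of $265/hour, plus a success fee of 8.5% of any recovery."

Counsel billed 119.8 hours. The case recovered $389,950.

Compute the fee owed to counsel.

$64,892.75

Hourly: 119.8 × $265 = $31,747.00
Success fee: 8.5% of $389,950 = $33,145.75
Total: $31,747.00 + $33,145.75 = $64,892.75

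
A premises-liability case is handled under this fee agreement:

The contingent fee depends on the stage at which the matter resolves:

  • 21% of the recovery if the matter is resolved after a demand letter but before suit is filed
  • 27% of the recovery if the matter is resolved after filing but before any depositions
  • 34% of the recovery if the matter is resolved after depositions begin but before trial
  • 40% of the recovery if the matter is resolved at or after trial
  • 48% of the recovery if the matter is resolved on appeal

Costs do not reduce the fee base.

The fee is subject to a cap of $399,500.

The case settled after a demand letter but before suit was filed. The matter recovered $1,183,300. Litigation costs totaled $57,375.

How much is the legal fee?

$248,493.00

Fee base is the gross recovery, $1,183,300; costs are reimbursed separately.
The matter settled after a demand letter but before suit was filed, so the 21% rate applies.
$1,183,300 × 21% = $248,493.00
$248,493.00 is under the $399,500 cap.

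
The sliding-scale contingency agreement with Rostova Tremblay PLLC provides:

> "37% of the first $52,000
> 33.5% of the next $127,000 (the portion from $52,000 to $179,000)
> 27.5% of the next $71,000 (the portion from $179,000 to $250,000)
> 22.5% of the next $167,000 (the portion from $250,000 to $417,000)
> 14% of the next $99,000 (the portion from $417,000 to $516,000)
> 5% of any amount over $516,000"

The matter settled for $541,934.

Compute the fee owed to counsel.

First $52,000 at 37% = $19,240.00
Next $127,000 at 33.5% = $42,545.00
Next $71,000 at 27.5% = $19,525.00
Next $167,000 at 22.5% = $37,575.00
Next $99,000 at 14% = $13,860.00
Remaining $25,934 at 5% = $1,296.70
Fee: $19,240.00 + $42,545.00 + $19,525.00 + $37,575.00 + $13,860.00 + $1,296.70 = $134,041.70

$134,041.70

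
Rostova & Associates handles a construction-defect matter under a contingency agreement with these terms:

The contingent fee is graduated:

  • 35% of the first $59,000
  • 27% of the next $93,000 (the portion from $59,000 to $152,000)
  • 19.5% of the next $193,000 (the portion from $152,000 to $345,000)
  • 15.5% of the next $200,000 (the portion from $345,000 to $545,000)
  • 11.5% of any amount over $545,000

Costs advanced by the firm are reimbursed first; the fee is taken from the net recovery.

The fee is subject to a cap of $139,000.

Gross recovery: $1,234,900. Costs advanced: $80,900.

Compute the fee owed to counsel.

$139,000.00

Fee base (net of costs): $1,234,900 − $80,900 = $1,154,000
First $59,000 at 35% = $20,650.00
Next $93,000 at 27% = $25,110.00
Next $193,000 at 19.5% = $37,635.00
Next $200,000 at 15.5% = $31,000.00
Remaining $609,000 at 11.5% = $70,035.00
Fee: $20,650.00 + $25,110.00 + $37,635.00 + $31,000.00 + $70,035.00 = $184,430.00
$184,430.00 exceeds the $139,000 cap, so the fee is capped at $139,000.00.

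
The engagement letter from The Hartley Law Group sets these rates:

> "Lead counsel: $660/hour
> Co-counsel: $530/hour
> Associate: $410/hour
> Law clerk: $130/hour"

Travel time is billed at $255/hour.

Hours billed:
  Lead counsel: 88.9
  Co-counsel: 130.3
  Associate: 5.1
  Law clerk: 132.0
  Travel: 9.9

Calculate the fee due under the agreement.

$149,508.50

Lead counsel: 88.9 × $660 = $58,674.00
Co-counsel: 130.3 × $530 = $69,059.00
Associate: 5.1 × $410 = $2,091.00
Law clerk: 132.0 × $130 = $17,160.00
Subtotal: $58,674.00 + $69,059.00 + $2,091.00 + $17,160.00 = $146,984.00
Travel: 9.9 × $255 = $2,524.50
Total: $146,984.00 + $2,524.50 = $149,508.50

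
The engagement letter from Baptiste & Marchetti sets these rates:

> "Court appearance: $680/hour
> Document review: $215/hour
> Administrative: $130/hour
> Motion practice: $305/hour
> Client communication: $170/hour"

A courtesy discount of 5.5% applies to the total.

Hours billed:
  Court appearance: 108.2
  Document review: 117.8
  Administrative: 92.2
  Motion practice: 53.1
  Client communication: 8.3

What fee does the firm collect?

$121,428.25

Court appearance: 108.2 × $680 = $73,576.00
Document review: 117.8 × $215 = $25,327.00
Administrative: 92.2 × $130 = $11,986.00
Motion practice: 53.1 × $305 = $16,195.50
Client communication: 8.3 × $170 = $1,411.00
Subtotal: $128,495.50
Less 5.5% discount: −$7,067.25
Total: $128,495.50 − $7,067.25 = $121,428.25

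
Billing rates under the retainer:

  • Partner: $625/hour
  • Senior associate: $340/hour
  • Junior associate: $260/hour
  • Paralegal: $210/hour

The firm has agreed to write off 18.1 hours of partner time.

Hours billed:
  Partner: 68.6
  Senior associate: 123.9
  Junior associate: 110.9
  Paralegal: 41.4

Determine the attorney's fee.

Partner: 68.6 × $625 = $42,875.00
Senior associate: 123.9 × $340 = $42,126.00
Junior associate: 110.9 × $260 = $28,834.00
Paralegal: 41.4 × $210 = $8,694.00
Subtotal: $122,529.00
Write-off: 18.1 × $625 = $11,312.50
Total: $122,529.00 − $11,312.50 = $111,216.50

$111,216.50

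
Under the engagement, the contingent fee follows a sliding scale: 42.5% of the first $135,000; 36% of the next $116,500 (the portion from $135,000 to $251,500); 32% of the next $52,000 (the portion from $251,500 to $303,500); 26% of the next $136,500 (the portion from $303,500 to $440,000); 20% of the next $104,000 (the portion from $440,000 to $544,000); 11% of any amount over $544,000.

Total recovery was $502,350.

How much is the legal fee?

First $135,000 at 42.5% = $57,375.00
Next $116,500 at 36% = $41,940.00
Next $52,000 at 32% = $16,640.00
Next $136,500 at 26% = $35,490.00
Remaining $62,350 at 20% = $12,470.00
Fee: $57,375.00 + $41,940.00 + $16,640.00 + $35,490.00 + $12,470.00 = $163,915.00

$163,915.00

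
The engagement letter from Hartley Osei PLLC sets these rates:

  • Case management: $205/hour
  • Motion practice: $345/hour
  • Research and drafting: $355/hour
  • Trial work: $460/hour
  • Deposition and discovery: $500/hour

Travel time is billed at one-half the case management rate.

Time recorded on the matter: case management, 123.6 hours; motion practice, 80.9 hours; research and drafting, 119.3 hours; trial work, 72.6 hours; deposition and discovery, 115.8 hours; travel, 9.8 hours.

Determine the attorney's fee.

Case management: 123.6 × $205 = $25,338.00
Motion practice: 80.9 × $345 = $27,910.50
Research and drafting: 119.3 × $355 = $42,351.50
Trial work: 72.6 × $460 = $33,396.00
Deposition and discovery: 115.8 × $500 = $57,900.00
Subtotal: $25,338.00 + $27,910.50 + $42,351.50 + $33,396.00 + $57,900.00 = $186,896.00
Travel: 9.8 × ($205 ÷ 2) = 9.8 × $102.50 = $1,004.50
Total: $186,896.00 + $1,004.50 = $187,900.50

$187,900.50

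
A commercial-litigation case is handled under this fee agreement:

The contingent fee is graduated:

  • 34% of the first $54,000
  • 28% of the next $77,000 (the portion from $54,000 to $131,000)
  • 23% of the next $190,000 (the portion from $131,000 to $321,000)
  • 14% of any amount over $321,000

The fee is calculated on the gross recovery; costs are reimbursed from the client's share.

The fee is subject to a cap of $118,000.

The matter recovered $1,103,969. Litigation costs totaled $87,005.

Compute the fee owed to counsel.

Fee base is the gross recovery, $1,103,969; costs are reimbursed separately.
First $54,000 at 34% = $18,360.00
Next $77,000 at 28% = $21,560.00
Next $190,000 at 23% = $43,700.00
Remaining $782,969 at 14% = $109,615.66
Fee: $18,360.00 + $21,560.00 + $43,700.00 + $109,615.66 = $193,235.66
$193,235.66 exceeds the $118,000 cap, so the fee is capped at $118,000.00.

$118,000.00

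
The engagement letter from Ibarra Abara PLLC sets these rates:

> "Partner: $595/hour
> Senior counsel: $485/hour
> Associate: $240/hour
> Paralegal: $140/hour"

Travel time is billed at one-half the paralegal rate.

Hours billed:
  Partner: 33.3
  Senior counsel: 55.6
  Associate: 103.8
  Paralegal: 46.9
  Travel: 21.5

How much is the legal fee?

$79,762.50

Partner: 33.3 × $595 = $19,813.50
Senior counsel: 55.6 × $485 = $26,966.00
Associate: 103.8 × $240 = $24,912.00
Paralegal: 46.9 × $140 = $6,566.00
Subtotal: $19,813.50 + $26,966.00 + $24,912.00 + $6,566.00 = $78,257.50
Travel: 21.5 × ($140 ÷ 2) = 21.5 × $70.00 = $1,505.00
Total: $78,257.50 + $1,505.00 = $79,762.50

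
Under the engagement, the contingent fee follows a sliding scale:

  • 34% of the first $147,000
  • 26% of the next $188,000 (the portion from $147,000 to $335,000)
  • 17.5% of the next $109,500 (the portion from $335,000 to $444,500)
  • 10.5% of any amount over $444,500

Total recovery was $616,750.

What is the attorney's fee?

First $147,000 at 34% = $49,980.00
Next $188,000 at 26% = $48,880.00
Next $109,500 at 17.5% = $19,162.50
Remaining $172,250 at 10.5% = $18,086.25
Fee: $49,980.00 + $48,880.00 + $19,162.50 + $18,086.25 = $136,108.75

$136,108.75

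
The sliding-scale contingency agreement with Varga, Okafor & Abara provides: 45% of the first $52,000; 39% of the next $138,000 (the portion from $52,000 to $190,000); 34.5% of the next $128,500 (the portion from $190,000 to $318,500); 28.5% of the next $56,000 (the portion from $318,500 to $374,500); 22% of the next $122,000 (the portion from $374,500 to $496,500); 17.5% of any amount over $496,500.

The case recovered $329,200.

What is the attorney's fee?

$124,602.00

First $52,000 at 45% = $23,400.00
Next $138,000 at 39% = $53,820.00
Next $128,500 at 34.5% = $44,332.50
Remaining $10,700 at 28.5% = $3,049.50
Fee: $23,400.00 + $53,820.00 + $44,332.50 + $3,049.50 = $124,602.00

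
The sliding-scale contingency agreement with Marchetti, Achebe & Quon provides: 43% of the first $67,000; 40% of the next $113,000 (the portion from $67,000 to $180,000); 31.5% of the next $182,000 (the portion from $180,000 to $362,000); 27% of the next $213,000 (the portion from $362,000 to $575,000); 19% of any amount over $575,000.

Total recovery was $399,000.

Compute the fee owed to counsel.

First $67,000 at 43% = $28,810.00
Next $113,000 at 40% = $45,200.00
Next $182,000 at 31.5% = $57,330.00
Remaining $37,000 at 27% = $9,990.00
Fee: $28,810.00 + $45,200.00 + $57,330.00 + $9,990.00 = $141,330.00

$141,330.00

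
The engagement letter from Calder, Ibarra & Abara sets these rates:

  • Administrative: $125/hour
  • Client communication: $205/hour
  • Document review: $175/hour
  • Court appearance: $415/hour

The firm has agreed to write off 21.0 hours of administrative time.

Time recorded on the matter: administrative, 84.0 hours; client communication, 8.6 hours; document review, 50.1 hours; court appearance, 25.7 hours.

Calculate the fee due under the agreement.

Administrative: 84.0 × $125 = $10,500.00
Client communication: 8.6 × $205 = $1,763.00
Document review: 50.1 × $175 = $8,767.50
Court appearance: 25.7 × $415 = $10,665.50
Subtotal: $31,696.00
Write-off: 21.0 × $125 = $2,625.00
Total: $31,696.00 − $2,625.00 = $29,071.00

$29,071.00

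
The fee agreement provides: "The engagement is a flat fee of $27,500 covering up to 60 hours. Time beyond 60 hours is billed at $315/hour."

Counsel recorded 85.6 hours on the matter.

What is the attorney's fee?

Flat fee: $27,500.00
Excess hours: 85.6 − 60 = 25.6
Overrun: 25.6 × $315 = $8,064.00
Total: $27,500.00 + $8,064.00 = $35,564.00

$35,564.00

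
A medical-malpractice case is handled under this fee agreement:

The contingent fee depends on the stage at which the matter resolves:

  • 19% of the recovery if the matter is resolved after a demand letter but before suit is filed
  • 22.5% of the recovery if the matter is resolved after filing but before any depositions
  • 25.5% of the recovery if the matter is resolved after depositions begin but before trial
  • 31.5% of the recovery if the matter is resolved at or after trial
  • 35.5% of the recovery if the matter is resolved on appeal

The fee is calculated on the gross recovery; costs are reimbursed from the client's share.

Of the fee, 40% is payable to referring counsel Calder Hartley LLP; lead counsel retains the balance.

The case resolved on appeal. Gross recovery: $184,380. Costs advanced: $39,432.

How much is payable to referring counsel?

Fee base is the gross recovery, $184,380; costs are reimbursed separately.
The matter resolved on appeal, so the 35.5% rate applies.
$184,380 × 35.5% = $65,454.90
Referral share: 40% of $65,454.90 = $26,181.96; lead counsel retains $65,454.90 − $26,181.96 = $39,272.94.

$26,181.96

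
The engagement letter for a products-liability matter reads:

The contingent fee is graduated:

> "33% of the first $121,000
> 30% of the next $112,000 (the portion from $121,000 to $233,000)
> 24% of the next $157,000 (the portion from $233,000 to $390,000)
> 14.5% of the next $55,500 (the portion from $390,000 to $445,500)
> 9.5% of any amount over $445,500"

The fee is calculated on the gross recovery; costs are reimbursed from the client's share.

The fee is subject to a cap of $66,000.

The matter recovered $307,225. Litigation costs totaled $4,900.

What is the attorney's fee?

Fee base is the gross recovery, $307,225; costs are reimbursed separately.
First $121,000 at 33% = $39,930.00
Next $112,000 at 30% = $33,600.00
Remaining $74,225 at 24% = $17,814.00
Fee: $39,930.00 + $33,600.00 + $17,814.00 = $91,344.00
$91,344.00 exceeds the $66,000 cap, so the fee is capped at $66,000.00.

$66,000.00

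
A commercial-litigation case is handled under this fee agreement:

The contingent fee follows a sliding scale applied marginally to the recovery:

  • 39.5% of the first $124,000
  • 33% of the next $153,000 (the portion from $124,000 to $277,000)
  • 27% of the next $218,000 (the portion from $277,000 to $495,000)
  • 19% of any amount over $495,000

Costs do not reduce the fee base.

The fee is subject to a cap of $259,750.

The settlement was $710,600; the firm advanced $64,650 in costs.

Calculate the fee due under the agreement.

Fee base is the gross recovery, $710,600; costs are reimbursed separately.
First $124,000 at 39.5% = $48,980.00
Next $153,000 at 33% = $50,490.00
Next $218,000 at 27% = $58,860.00
Remaining $215,600 at 19% = $40,964.00
Fee: $48,980.00 + $50,490.00 + $58,860.00 + $40,964.00 = $199,294.00
$199,294.00 is under the $259,750 cap.

$199,294.00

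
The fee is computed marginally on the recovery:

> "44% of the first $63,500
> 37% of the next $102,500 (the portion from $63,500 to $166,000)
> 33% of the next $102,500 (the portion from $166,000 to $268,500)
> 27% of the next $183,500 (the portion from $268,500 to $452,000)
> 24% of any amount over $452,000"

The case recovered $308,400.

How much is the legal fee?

First $63,500 at 44% = $27,940.00
Next $102,500 at 37% = $37,925.00
Next $102,500 at 33% = $33,825.00
Remaining $39,900 at 27% = $10,773.00
Fee: $27,940.00 + $37,925.00 + $33,825.00 + $10,773.00 = $110,463.00

$110,463.00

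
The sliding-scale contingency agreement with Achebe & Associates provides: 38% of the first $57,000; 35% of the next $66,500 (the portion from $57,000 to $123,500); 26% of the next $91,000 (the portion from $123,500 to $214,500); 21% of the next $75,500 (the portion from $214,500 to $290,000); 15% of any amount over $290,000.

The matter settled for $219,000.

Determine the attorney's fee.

$69,540.00

First $57,000 at 38% = $21,660.00
Next $66,500 at 35% = $23,275.00
Next $91,000 at 26% = $23,660.00
Remaining $4,500 at 21% = $945.00
Fee: $21,660.00 + $23,275.00 + $23,660.00 + $945.00 = $69,540.00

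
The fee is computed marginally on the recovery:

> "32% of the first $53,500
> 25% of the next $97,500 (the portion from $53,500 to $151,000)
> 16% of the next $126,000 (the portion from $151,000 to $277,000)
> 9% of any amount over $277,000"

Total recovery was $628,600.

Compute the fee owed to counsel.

First $53,500 at 32% = $17,120.00
Next $97,500 at 25% = $24,375.00
Next $126,000 at 16% = $20,160.00
Remaining $351,600 at 9% = $31,644.00
Fee: $17,120.00 + $24,375.00 + $20,160.00 + $31,644.00 = $93,299.00

$93,299.00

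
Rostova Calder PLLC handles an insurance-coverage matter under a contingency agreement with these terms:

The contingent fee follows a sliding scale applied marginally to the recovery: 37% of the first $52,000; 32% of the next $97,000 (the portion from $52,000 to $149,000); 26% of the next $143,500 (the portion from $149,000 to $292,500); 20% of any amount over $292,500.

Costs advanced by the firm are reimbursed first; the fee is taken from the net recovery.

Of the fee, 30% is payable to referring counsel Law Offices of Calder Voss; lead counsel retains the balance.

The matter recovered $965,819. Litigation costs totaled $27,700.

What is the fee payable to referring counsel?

$65,014.14

Fee base (net of costs): $965,819 − $27,700 = $938,119
First $52,000 at 37% = $19,240.00
Next $97,000 at 32% = $31,040.00
Next $143,500 at 26% = $37,310.00
Remaining $645,619 at 20% = $129,123.80
Fee: $19,240.00 + $31,040.00 + $37,310.00 + $129,123.80 = $216,713.80
Referral share: 30% of $216,713.80 = $65,014.14; lead counsel retains $216,713.80 − $65,014.14 = $151,699.66.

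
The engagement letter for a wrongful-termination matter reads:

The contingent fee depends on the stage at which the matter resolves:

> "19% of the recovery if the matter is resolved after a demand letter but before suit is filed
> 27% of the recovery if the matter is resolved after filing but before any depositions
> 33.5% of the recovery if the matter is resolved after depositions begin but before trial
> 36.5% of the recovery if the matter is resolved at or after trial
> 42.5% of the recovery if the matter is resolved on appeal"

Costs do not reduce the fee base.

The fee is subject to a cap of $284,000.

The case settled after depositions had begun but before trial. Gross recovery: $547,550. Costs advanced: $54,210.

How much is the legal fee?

Fee base is the gross recovery, $547,550; costs are reimbursed separately.
The matter settled after depositions had begun but before trial, so the 33.5% rate applies.
$547,550 × 33.5% = $183,429.25
$183,429.25 is under the $284,000 cap.

$183,429.25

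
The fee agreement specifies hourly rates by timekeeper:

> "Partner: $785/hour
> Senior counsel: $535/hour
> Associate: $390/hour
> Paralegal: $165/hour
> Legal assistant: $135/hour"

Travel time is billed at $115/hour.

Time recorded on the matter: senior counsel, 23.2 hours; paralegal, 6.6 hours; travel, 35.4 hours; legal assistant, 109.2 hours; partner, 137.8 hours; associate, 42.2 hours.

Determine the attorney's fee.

Partner: 137.8 × $785 = $108,173.00
Senior counsel: 23.2 × $535 = $12,412.00
Associate: 42.2 × $390 = $16,458.00
Paralegal: 6.6 × $165 = $1,089.00
Legal assistant: 109.2 × $135 = $14,742.00
Subtotal: $108,173.00 + $12,412.00 + $16,458.00 + $1,089.00 + $14,742.00 = $152,874.00
Travel: 35.4 × $115 = $4,071.00
Total: $152,874.00 + $4,071.00 = $156,945.00

$156,945.00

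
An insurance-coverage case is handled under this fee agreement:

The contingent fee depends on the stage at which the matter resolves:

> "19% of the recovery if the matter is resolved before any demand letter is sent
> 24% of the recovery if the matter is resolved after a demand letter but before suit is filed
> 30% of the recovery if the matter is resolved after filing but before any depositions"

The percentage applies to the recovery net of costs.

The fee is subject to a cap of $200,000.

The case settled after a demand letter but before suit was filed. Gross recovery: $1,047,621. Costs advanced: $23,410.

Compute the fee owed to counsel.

$200,000.00

Fee base (net of costs): $1,047,621 − $23,410 = $1,024,211
The matter settled after a demand letter but before suit was filed, so the 24% rate applies.
$1,024,211 × 24% = $245,810.64
$245,810.64 exceeds the $200,000 cap, so the fee is capped at $200,000.00.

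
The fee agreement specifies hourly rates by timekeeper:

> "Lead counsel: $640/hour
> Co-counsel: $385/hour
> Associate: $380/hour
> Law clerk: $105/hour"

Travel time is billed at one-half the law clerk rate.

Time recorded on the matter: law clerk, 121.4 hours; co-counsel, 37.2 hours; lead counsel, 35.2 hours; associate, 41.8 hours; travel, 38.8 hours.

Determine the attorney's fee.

$67,518.00

Lead counsel: 35.2 × $640 = $22,528.00
Co-counsel: 37.2 × $385 = $14,322.00
Associate: 41.8 × $380 = $15,884.00
Law clerk: 121.4 × $105 = $12,747.00
Subtotal: $22,528.00 + $14,322.00 + $15,884.00 + $12,747.00 = $65,481.00
Travel: 38.8 × ($105 ÷ 2) = 38.8 × $52.50 = $2,037.00
Total: $65,481.00 + $2,037.00 = $67,518.00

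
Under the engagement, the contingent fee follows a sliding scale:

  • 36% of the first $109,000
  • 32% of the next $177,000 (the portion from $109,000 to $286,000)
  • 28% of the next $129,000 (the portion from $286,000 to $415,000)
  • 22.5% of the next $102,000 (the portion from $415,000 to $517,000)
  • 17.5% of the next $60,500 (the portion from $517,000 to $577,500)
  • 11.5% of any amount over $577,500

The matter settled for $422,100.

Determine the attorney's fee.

First $109,000 at 36% = $39,240.00
Next $177,000 at 32% = $56,640.00
Next $129,000 at 28% = $36,120.00
Remaining $7,100 at 22.5% = $1,597.50
Fee: $39,240.00 + $56,640.00 + $36,120.00 + $1,597.50 = $133,597.50

$133,597.50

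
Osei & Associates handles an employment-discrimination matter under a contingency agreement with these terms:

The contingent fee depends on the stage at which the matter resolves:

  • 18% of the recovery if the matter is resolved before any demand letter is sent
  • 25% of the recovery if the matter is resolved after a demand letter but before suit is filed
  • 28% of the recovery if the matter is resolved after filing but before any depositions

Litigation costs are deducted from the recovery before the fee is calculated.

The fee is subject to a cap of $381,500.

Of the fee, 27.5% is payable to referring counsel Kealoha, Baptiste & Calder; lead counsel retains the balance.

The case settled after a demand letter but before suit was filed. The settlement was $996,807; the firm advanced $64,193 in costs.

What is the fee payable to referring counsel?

Fee base (net of costs): $996,807 − $64,193 = $932,614
The matter settled after a demand letter but before suit was filed, so the 25% rate applies.
$932,614 × 25% = $233,153.50
$233,153.50 is under the $381,500 cap.
Referral share: 27.5% of $233,153.50 = $64,117.21; lead counsel retains $233,153.50 − $64,117.21 = $169,036.29.

$64,117.21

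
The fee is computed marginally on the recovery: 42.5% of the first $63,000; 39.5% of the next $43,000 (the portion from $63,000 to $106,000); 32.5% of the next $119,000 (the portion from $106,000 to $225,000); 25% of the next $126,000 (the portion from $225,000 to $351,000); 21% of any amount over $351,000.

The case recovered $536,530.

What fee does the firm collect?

$152,896.30

First $63,000 at 42.5% = $26,775.00
Next $43,000 at 39.5% = $16,985.00
Next $119,000 at 32.5% = $38,675.00
Next $126,000 at 25% = $31,500.00
Remaining $185,530 at 21% = $38,961.30
Fee: $26,775.00 + $16,985.00 + $38,675.00 + $31,500.00 + $38,961.30 = $152,896.30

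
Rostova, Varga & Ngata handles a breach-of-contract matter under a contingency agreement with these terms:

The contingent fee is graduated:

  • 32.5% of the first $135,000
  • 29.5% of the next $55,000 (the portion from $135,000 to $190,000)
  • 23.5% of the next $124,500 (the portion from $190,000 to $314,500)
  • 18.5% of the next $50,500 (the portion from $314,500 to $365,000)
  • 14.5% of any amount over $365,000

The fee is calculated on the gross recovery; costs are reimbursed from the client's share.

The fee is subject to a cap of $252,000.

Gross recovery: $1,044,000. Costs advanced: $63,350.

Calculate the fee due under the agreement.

Fee base is the gross recovery, $1,044,000; costs are reimbursed separately.
First $135,000 at 32.5% = $43,875.00
Next $55,000 at 29.5% = $16,225.00
Next $124,500 at 23.5% = $29,257.50
Next $50,500 at 18.5% = $9,342.50
Remaining $679,000 at 14.5% = $98,455.00
Fee: $43,875.00 + $16,225.00 + $29,257.50 + $9,342.50 + $98,455.00 = $197,155.00
$197,155.00 is under the $252,000 cap.

$197,155.00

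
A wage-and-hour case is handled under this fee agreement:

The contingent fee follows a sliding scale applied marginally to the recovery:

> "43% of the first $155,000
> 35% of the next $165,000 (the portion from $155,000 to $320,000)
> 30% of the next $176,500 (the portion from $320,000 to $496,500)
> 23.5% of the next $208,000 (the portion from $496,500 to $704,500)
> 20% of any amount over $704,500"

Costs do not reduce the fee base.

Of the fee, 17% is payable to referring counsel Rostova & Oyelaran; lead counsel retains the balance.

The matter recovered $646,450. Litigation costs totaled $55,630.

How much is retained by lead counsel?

Fee base is the gross recovery, $646,450; costs are reimbursed separately.
First $155,000 at 43% = $66,650.00
Next $165,000 at 35% = $57,750.00
Next $176,500 at 30% = $52,950.00
Remaining $149,950 at 23.5% = $35,238.25
Fee: $66,650.00 + $57,750.00 + $52,950.00 + $35,238.25 = $212,588.25
Referral share: 17% of $212,588.25 = $36,140.00; lead counsel retains $212,588.25 − $36,140.00 = $176,448.25.

$176,448.25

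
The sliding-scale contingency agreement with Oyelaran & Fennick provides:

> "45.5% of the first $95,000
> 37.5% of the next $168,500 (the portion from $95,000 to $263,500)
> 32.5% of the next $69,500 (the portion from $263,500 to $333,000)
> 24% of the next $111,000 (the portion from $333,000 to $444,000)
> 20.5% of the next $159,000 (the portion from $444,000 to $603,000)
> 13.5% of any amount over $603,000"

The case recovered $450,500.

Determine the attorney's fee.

$156,972.50

First $95,000 at 45.5% = $43,225.00
Next $168,500 at 37.5% = $63,187.50
Next $69,500 at 32.5% = $22,587.50
Next $111,000 at 24% = $26,640.00
Remaining $6,500 at 20.5% = $1,332.50
Fee: $43,225.00 + $63,187.50 + $22,587.50 + $26,640.00 + $1,332.50 = $156,972.50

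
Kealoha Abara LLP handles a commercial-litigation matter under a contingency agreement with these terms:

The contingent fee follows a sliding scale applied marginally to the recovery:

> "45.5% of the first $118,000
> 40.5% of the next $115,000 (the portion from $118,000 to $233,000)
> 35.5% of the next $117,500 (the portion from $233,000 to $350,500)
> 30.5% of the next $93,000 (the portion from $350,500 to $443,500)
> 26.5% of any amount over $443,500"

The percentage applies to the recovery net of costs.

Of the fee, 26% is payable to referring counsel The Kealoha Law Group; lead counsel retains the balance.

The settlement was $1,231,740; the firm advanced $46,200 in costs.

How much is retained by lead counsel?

Fee base (net of costs): $1,231,740 − $46,200 = $1,185,540
First $118,000 at 45.5% = $53,690.00
Next $115,000 at 40.5% = $46,575.00
Next $117,500 at 35.5% = $41,712.50
Next $93,000 at 30.5% = $28,365.00
Remaining $742,040 at 26.5% = $196,640.60
Fee: $53,690.00 + $46,575.00 + $41,712.50 + $28,365.00 + $196,640.60 = $366,983.10
Referral share: 26% of $366,983.10 = $95,415.61; lead counsel retains $366,983.10 − $95,415.61 = $271,567.49.

$271,567.49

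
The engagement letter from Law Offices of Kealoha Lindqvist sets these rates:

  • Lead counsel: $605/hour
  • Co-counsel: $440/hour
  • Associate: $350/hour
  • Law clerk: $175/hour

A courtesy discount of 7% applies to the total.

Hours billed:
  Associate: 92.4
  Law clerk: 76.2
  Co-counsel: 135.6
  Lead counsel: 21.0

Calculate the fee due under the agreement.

Lead counsel: 21.0 × $605 = $12,705.00
Co-counsel: 135.6 × $440 = $59,664.00
Associate: 92.4 × $350 = $32,340.00
Law clerk: 76.2 × $175 = $13,335.00
Subtotal: $118,044.00
Less 7% discount: −$8,263.08
Total: $118,044.00 − $8,263.08 = $109,780.92

$109,780.92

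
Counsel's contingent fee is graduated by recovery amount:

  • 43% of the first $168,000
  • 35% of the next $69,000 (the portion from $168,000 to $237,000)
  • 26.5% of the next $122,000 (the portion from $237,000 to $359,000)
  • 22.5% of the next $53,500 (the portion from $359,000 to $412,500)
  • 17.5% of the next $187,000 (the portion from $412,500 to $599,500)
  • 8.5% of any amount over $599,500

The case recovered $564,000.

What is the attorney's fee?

First $168,000 at 43% = $72,240.00
Next $69,000 at 35% = $24,150.00
Next $122,000 at 26.5% = $32,330.00
Next $53,500 at 22.5% = $12,037.50
Remaining $151,500 at 17.5% = $26,512.50
Fee: $72,240.00 + $24,150.00 + $32,330.00 + $12,037.50 + $26,512.50 = $167,270.00

$167,270.00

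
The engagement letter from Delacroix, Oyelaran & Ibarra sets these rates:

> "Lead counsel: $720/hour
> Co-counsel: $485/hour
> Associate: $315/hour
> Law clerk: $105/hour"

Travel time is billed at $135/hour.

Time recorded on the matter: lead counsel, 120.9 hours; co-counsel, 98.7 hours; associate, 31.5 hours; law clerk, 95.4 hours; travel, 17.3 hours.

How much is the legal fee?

$157,192.50

Lead counsel: 120.9 × $720 = $87,048.00
Co-counsel: 98.7 × $485 = $47,869.50
Associate: 31.5 × $315 = $9,922.50
Law clerk: 95.4 × $105 = $10,017.00
Subtotal: $87,048.00 + $47,869.50 + $9,922.50 + $10,017.00 = $154,857.00
Travel: 17.3 × $135 = $2,335.50
Total: $154,857.00 + $2,335.50 = $157,192.50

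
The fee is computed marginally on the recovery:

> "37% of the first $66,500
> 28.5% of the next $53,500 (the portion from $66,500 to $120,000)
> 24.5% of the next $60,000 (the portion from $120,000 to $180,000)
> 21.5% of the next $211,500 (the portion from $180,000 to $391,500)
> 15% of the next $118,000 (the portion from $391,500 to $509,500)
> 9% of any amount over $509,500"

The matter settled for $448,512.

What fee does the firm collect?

First $66,500 at 37% = $24,605.00
Next $53,500 at 28.5% = $15,247.50
Next $60,000 at 24.5% = $14,700.00
Next $211,500 at 21.5% = $45,472.50
Remaining $57,012 at 15% = $8,551.80
Fee: $24,605.00 + $15,247.50 + $14,700.00 + $45,472.50 + $8,551.80 = $108,576.80

$108,576.80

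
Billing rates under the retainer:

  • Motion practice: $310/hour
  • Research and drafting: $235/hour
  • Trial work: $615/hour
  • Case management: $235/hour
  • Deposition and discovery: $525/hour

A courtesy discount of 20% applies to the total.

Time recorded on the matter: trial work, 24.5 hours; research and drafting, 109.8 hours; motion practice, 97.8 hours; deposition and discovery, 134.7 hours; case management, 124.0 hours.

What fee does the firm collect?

Motion practice: 97.8 × $310 = $30,318.00
Research and drafting: 109.8 × $235 = $25,803.00
Trial work: 24.5 × $615 = $15,067.50
Case management: 124.0 × $235 = $29,140.00
Deposition and discovery: 134.7 × $525 = $70,717.50
Subtotal: $171,046.00
Less 20% discount: −$34,209.20
Total: $171,046.00 − $34,209.20 = $136,836.80

$136,836.80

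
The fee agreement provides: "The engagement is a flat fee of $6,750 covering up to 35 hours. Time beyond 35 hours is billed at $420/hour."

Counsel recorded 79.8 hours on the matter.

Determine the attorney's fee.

$25,566.00

Flat fee: $6,750.00
Excess hours: 79.8 − 35 = 44.8
Overrun: 44.8 × $420 = $18,816.00
Total: $6,750.00 + $18,816.00 = $25,566.00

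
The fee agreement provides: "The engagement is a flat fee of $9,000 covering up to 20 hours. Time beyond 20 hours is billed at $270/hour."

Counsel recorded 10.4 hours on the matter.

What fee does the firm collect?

$9,000.00

10.4 hours is within the 20-hour scope; only the flat fee applies.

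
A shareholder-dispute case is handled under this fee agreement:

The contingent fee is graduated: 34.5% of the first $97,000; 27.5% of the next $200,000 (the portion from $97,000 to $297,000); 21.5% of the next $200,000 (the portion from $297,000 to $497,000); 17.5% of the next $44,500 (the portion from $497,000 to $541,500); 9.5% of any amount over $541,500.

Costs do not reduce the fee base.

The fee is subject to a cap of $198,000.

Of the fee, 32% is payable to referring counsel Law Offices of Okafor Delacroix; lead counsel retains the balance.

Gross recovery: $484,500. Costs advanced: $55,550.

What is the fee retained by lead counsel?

$87,568.70

Fee base is the gross recovery, $484,500; costs are reimbursed separately.
First $97,000 at 34.5% = $33,465.00
Next $200,000 at 27.5% = $55,000.00
Remaining $187,500 at 21.5% = $40,312.50
Fee: $33,465.00 + $55,000.00 + $40,312.50 = $128,777.50
$128,777.50 is under the $198,000 cap.
Referral share: 32% of $128,777.50 = $41,208.80; lead counsel retains $128,777.50 − $41,208.80 = $87,568.70.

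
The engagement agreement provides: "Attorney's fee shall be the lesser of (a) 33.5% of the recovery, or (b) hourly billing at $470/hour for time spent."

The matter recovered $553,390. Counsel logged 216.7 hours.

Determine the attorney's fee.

$101,849.00

(a) 33.5% of $553,390 = $185,385.65
(b) 216.7 × $470 = $101,849.00
The lesser is (b): $101,849.00.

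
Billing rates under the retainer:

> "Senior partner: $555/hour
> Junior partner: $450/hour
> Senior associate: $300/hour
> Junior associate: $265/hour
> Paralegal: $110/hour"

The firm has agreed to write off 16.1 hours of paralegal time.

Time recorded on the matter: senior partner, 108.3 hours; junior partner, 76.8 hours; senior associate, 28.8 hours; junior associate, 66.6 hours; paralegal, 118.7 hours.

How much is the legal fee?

Senior partner: 108.3 × $555 = $60,106.50
Junior partner: 76.8 × $450 = $34,560.00
Senior associate: 28.8 × $300 = $8,640.00
Junior associate: 66.6 × $265 = $17,649.00
Paralegal: 118.7 × $110 = $13,057.00
Subtotal: $134,012.50
Write-off: 16.1 × $110 = $1,771.00
Total: $134,012.50 − $1,771.00 = $132,241.50

$132,241.50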